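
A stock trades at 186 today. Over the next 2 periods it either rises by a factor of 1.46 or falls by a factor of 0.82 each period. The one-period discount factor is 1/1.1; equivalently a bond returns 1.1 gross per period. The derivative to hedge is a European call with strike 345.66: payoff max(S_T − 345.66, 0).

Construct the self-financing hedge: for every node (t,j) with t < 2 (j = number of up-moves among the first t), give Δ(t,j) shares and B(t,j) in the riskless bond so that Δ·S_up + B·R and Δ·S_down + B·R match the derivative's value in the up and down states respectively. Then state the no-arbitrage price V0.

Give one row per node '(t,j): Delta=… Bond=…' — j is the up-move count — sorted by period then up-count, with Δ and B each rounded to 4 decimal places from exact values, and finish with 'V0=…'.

Under the risk-neutral measure, an up-move has probability p* = (R−d)/(u−d) = 0.4375 and values discount at R = 1.1.
Payoff layer (t=2): V(2,0)=0.0000, V(2,1)=0.0000, V(2,2)=50.8176
(1,0): S=152.5200. Δ = (V_up−V_dn)/(S_up−S_dn) = (0.0000−0.0000)/(222.6792−125.0664) = 0.0000. V = [p*·0.0000 + (1−p*)·0.0000]/1.1 = 0.0000. B = V − Δ·S = 0.0000.
(1,1): S=271.5600. Δ = (V_up−V_dn)/(S_up−S_dn) = (50.8176−0.0000)/(396.4776−222.6792) = 0.2924. V = [p*·50.8176 + (1−p*)·0.0000]/1.1 = 20.2115. B = V − Δ·S = -59.1910.
(0,0): S=186.0000. Δ = (V_up−V_dn)/(S_up−S_dn) = (20.2115−0.0000)/(271.5600−152.5200) = 0.1698. V = [p*·20.2115 + (1−p*)·0.0000]/1.1 = 8.0387. B = V − Δ·S = -23.5419.
Check: Δ(0,0)·S0 + B(0,0) = 8.0387 = V0.

(0,0): Delta=0.1698 Bond=-23.5419
(1,0): Delta=0.0000 Bond=0.0000
(1,1): Delta=0.2924 Bond=-59.1910
V0=8.0387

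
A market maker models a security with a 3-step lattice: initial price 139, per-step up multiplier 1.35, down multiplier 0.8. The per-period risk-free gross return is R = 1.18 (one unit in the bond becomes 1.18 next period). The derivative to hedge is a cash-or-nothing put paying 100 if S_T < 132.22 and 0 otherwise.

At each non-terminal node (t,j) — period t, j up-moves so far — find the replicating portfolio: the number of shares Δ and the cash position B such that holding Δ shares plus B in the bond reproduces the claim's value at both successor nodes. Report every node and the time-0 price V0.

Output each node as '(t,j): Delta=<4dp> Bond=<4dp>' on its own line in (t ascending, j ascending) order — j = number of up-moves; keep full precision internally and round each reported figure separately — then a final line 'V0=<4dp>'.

Risk-neutral probability p* = (R−d)/(u−d) = (1.18−0.8)/(1.35−0.8) = 0.6909.
Payoff layer (t=3): V(3,0)=100.0000, V(3,1)=100.0000, V(3,2)=0.0000, V(3,3)=0.0000
  t=2,j=0: stock 88.9600 → up 120.0960 (V=100.0000), down 71.1680 (V=100.0000). Price 84.7458; hedge Δ=0.0000, bond B=84.7458.
  t=2,j=1: stock 150.1200 → up 202.6620 (V=0.0000), down 120.0960 (V=100.0000). Price 26.1941; hedge Δ=-1.2112, bond B=208.0123.
  t=2,j=2: stock 253.3275 → up 341.9921 (V=0.0000), down 202.6620 (V=0.0000). Price 0.0000; hedge Δ=0.0000, bond B=0.0000.
  t=1,j=0: stock 111.2000 → up 150.1200 (V=26.1941), down 88.9600 (V=84.7458). Price 37.5355; hedge Δ=-0.9574, bond B=143.9930.
  t=1,j=1: stock 187.6500 → up 253.3275 (V=0.0000), down 150.1200 (V=26.1941). Price 6.8613; hedge Δ=-0.2538, bond B=54.4871.
  t=0,j=0: stock 139.0000 → up 187.6500 (V=6.8613), down 111.2000 (V=37.5355). Price 13.8495; hedge Δ=-0.4012, bond B=69.6208.
The time-0 hedge costs 13.8495, which is the no-arbitrage price.

(0,0): Delta=-0.4012 Bond=69.6208
(1,0): Delta=-0.9574 Bond=143.9930
(1,1): Delta=-0.2538 Bond=54.4871
(2,0): Delta=0.0000 Bond=84.7458
(2,1): Delta=-1.2112 Bond=208.0123
(2,2): Delta=0.0000 Bond=0.0000
V0=13.8495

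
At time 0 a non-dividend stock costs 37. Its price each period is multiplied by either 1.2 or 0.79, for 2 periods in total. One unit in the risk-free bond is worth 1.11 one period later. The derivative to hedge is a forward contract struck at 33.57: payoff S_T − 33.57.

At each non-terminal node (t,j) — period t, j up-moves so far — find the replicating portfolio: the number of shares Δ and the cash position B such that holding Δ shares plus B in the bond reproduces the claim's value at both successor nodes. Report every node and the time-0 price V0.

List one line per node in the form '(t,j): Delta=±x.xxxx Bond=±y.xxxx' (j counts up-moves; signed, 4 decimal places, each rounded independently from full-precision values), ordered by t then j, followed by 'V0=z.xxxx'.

(0,0): Delta=1.0000 Bond=-27.2462
(1,0): Delta=1.0000 Bond=-30.2432
(1,1): Delta=1.0000 Bond=-30.2432
V0=9.7538

No-arbitrage ⇒ martingale measure with p* = (R−d)/(u−d) = 0.7805.
Payoff layer (t=2): V(2,0)=-10.4783, V(2,1)=1.5060, V(2,2)=19.7100
(1,0): S=29.2300. Δ = (V_up−V_dn)/(S_up−S_dn) = (1.5060−-10.4783)/(35.0760−23.0917) = 1.0000. V = [p*·1.5060 + (1−p*)·-10.4783]/1.11 = -1.0132. B = V − Δ·S = -30.2432.
(1,1): S=44.4000. Δ = (V_up−V_dn)/(S_up−S_dn) = (19.7100−1.5060)/(53.2800−35.0760) = 1.0000. V = [p*·19.7100 + (1−p*)·1.5060]/1.11 = 14.1568. B = V − Δ·S = -30.2432.
(0,0): S=37.0000. Δ = (V_up−V_dn)/(S_up−S_dn) = (14.1568−-1.0132)/(44.4000−29.2300) = 1.0000. V = [p*·14.1568 + (1−p*)·-1.0132]/1.11 = 9.7538. B = V − Δ·S = -27.2462.
Self-financing check: at every node Δ·S+B equals the discounted successor values.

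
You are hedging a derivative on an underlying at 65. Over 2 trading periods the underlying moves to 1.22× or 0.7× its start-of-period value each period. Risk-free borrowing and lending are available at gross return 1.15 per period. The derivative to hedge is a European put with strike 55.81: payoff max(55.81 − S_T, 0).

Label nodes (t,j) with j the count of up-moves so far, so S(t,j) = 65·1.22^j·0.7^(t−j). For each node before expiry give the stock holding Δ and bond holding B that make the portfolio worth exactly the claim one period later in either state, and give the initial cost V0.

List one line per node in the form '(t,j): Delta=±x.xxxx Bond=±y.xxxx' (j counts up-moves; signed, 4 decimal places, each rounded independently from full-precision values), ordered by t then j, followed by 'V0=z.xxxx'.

(0,0): Delta=-0.0886 Bond=6.1414
(1,0): Delta=-1.0000 Bond=48.5304
(1,1): Delta=-0.0073 Bond=0.6120
V0=0.3812

The replicating-portfolio and risk-neutral prices coincide; use p* = (1.15−0.7)/(1.22−0.7) = 0.8654 for the latter.
At expiry t=2: V(2,0)=23.9600, V(2,1)=0.3000, V(2,2)=0.0000
  t=1,j=0: stock 45.5000 → up 55.5100 (V=0.3000), down 31.8500 (V=23.9600). Price 3.0304; hedge Δ=-1.0000, bond B=48.5304.
  t=1,j=1: stock 79.3000 → up 96.7460 (V=0.0000), down 55.5100 (V=0.3000). Price 0.0351; hedge Δ=-0.0073, bond B=0.6120.
  t=0,j=0: stock 65.0000 → up 79.3000 (V=0.0351), down 45.5000 (V=3.0304). Price 0.3812; hedge Δ=-0.0886, bond B=6.1414.
Each (Δ,B) replicates both successor values, so the strategy is self-financing and V0 is arbitrage-free.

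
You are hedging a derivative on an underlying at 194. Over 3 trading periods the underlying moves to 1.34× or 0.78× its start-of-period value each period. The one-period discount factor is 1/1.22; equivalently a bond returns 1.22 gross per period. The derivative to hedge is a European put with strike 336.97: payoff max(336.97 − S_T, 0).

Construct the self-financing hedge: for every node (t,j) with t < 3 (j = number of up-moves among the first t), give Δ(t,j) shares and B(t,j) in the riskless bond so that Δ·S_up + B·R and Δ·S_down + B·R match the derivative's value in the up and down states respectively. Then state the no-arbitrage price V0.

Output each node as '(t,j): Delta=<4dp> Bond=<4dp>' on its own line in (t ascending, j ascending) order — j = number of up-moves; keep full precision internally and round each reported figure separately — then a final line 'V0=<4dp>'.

Under the risk-neutral measure, an up-move has probability p* = (R−d)/(u−d) = 0.7857 and values discount at R = 1.22.
Payoff layer (t=3): V(3,0)=244.9069, V(3,1)=178.8103, V(3,2)=65.2598, V(3,3)=0.0000
Node (2,0) S=118.0296: V=(p*·178.8103+(1−p*)·244.9069)/1.22=158.1753; Δ=(178.8103−244.9069)/(158.1597−92.0631)=-1.0000; B=V−Δ·S=276.2049
Node (2,1) S=202.7688: V=(p*·65.2598+(1−p*)·178.8103)/1.22=73.4361; Δ=(65.2598−178.8103)/(271.7102−158.1597)=-1.0000; B=V−Δ·S=276.2049
Node (2,2) S=348.3464: V=(p*·0.0000+(1−p*)·65.2598)/1.22=11.4625; Δ=(0.0000−65.2598)/(466.7842−271.7102)=-0.3345; B=V−Δ·S=127.9979
Node (1,0) S=151.3200: V=(p*·73.4361+(1−p*)·158.1753)/1.22=75.0775; Δ=(73.4361−158.1753)/(202.7688−118.0296)=-1.0000; B=V−Δ·S=226.3975
Node (1,1) S=259.9600: V=(p*·11.4625+(1−p*)·73.4361)/1.22=20.2808; Δ=(11.4625−73.4361)/(348.3464−202.7688)=-0.4257; B=V−Δ·S=130.9480
Node (0,0) S=194.0000: V=(p*·20.2808+(1−p*)·75.0775)/1.22=26.2483; Δ=(20.2808−75.0775)/(259.9600−151.3200)=-0.5044; B=V−Δ·S=124.0995
Each (Δ,B) replicates both successor values, so the strategy is self-financing and V0 is arbitrage-free.

(0,0): Delta=-0.5044 Bond=124.0995
(1,0): Delta=-1.0000 Bond=226.3975
(1,1): Delta=-0.4257 Bond=130.9480
(2,0): Delta=-1.0000 Bond=276.2049
(2,1): Delta=-1.0000 Bond=276.2049
(2,2): Delta=-0.3345 Bond=127.9979
V0=26.2483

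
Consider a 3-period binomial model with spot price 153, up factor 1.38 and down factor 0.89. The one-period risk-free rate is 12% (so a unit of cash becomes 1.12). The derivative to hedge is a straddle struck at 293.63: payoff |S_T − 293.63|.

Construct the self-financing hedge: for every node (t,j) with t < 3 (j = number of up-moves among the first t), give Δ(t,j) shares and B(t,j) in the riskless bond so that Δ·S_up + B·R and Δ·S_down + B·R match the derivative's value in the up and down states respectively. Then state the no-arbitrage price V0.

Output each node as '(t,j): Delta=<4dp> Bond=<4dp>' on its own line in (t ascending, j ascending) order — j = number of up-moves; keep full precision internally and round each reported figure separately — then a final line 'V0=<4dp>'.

Under the risk-neutral measure, an up-move has probability p* = (R−d)/(u−d) = 0.4694 and values discount at R = 1.12.
Payoff layer (t=3): V(3,0)=185.7697, V(3,1)=126.3860, V(3,2)=34.3079, V(3,3)=108.4650
Node (2,0) S=121.1913: V=(p*·126.3860+(1−p*)·185.7697)/1.12=140.9783; Δ=(126.3860−185.7697)/(167.2440−107.8603)=-1.0000; B=V−Δ·S=262.1696
Node (2,1) S=187.9146: V=(p*·34.3079+(1−p*)·126.3860)/1.12=74.2550; Δ=(34.3079−126.3860)/(259.3221−167.2440)=-1.0000; B=V−Δ·S=262.1696
Node (2,2) S=291.3732: V=(p*·108.4650+(1−p*)·34.3079)/1.12=61.7110; Δ=(108.4650−34.3079)/(402.0950−259.3221)=0.5194; B=V−Δ·S=-89.6302
Node (1,0) S=136.1700: V=(p*·74.2550+(1−p*)·140.9783)/1.12=97.9100; Δ=(74.2550−140.9783)/(187.9146−121.1913)=-1.0000; B=V−Δ·S=234.0800
Node (1,1) S=211.1400: V=(p*·61.7110+(1−p*)·74.2550)/1.12=61.0420; Δ=(61.7110−74.2550)/(291.3732−187.9146)=-0.1212; B=V−Δ·S=86.6421
Node (0,0) S=153.0000: V=(p*·61.0420+(1−p*)·97.9100)/1.12=71.9684; Δ=(61.0420−97.9100)/(211.1400−136.1700)=-0.4918; B=V−Δ·S=147.2093
Root portfolio cost Δ·153+B reproduces V0=71.9684.

(0,0): Delta=-0.4918 Bond=147.2093
(1,0): Delta=-1.0000 Bond=234.0800
(1,1): Delta=-0.1212 Bond=86.6421
(2,0): Delta=-1.0000 Bond=262.1696
(2,1): Delta=-1.0000 Bond=262.1696
(2,2): Delta=0.5194 Bond=-89.6302
V0=71.9684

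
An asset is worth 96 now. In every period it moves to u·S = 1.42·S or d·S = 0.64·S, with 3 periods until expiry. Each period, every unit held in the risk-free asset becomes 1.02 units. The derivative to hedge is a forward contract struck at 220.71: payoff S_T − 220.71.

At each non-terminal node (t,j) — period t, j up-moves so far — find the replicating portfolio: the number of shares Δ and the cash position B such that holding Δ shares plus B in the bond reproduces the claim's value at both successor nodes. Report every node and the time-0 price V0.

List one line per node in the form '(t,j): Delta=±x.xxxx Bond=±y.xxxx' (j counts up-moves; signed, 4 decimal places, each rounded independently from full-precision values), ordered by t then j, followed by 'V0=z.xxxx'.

(0,0): Delta=1.0000 Bond=-207.9800
(1,0): Delta=1.0000 Bond=-212.1396
(1,1): Delta=1.0000 Bond=-212.1396
(2,0): Delta=1.0000 Bond=-216.3824
(2,1): Delta=1.0000 Bond=-216.3824
(2,2): Delta=1.0000 Bond=-216.3824
V0=-111.9800

Under the risk-neutral measure, an up-move has probability p* = (R−d)/(u−d) = 0.4872 and values discount at R = 1.02.
Payoff layer (t=3): V(3,0)=-195.5442, V(3,1)=-164.8733, V(3,2)=-96.8224, V(3,3)=54.1656
Node (2,0) S=39.3216: V=(p*·-164.8733+(1−p*)·-195.5442)/1.02=-177.0608; Δ=(-164.8733−-195.5442)/(55.8367−25.1658)=1.0000; B=V−Δ·S=-216.3824
Node (2,1) S=87.2448: V=(p*·-96.8224+(1−p*)·-164.8733)/1.02=-129.1376; Δ=(-96.8224−-164.8733)/(123.8876−55.8367)=1.0000; B=V−Δ·S=-216.3824
Node (2,2) S=193.5744: V=(p*·54.1656+(1−p*)·-96.8224)/1.02=-22.8080; Δ=(54.1656−-96.8224)/(274.8756−123.8876)=1.0000; B=V−Δ·S=-216.3824
Node (1,0) S=61.4400: V=(p*·-129.1376+(1−p*)·-177.0608)/1.02=-150.6996; Δ=(-129.1376−-177.0608)/(87.2448−39.3216)=1.0000; B=V−Δ·S=-212.1396
Node (1,1) S=136.3200: V=(p*·-22.8080+(1−p*)·-129.1376)/1.02=-75.8196; Δ=(-22.8080−-129.1376)/(193.5744−87.2448)=1.0000; B=V−Δ·S=-212.1396
Node (0,0) S=96.0000: V=(p*·-75.8196+(1−p*)·-150.6996)/1.02=-111.9800; Δ=(-75.8196−-150.6996)/(136.3200−61.4400)=1.0000; B=V−Δ·S=-207.9800
Check: Δ(0,0)·S0 + B(0,0) = -111.9800 = V0.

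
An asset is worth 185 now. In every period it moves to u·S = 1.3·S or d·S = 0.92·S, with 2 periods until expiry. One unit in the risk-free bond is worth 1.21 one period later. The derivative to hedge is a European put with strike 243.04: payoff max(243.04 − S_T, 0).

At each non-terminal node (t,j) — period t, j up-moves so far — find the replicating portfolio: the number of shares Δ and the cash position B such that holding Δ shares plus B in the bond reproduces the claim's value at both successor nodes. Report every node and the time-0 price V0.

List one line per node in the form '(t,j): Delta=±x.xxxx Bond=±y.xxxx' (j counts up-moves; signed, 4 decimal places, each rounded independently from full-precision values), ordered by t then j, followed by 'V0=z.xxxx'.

The replicating-portfolio and risk-neutral prices coincide; use p* = (1.21−0.92)/(1.3−0.92) = 0.7632 for the latter.
Terminal payoffs: V(2,0)=86.4560, V(2,1)=21.7800, V(2,2)=0.0000
Node (1,0) S=170.2000: V=(p*·21.7800+(1−p*)·86.4560)/1.21=30.6595; Δ=(21.7800−86.4560)/(221.2600−156.5840)=-1.0000; B=V−Δ·S=200.8595
Node (1,1) S=240.5000: V=(p*·0.0000+(1−p*)·21.7800)/1.21=4.2632; Δ=(0.0000−21.7800)/(312.6500−221.2600)=-0.2383; B=V−Δ·S=61.5789
Node (0,0) S=185.0000: V=(p*·4.2632+(1−p*)·30.6595)/1.21=8.6900; Δ=(4.2632−30.6595)/(240.5000−170.2000)=-0.3755; B=V−Δ·S=78.1541
Check: Δ(0,0)·S0 + B(0,0) = 8.6900 = V0.

(0,0): Delta=-0.3755 Bond=78.1541
(1,0): Delta=-1.0000 Bond=200.8595
(1,1): Delta=-0.2383 Bond=61.5789
V0=8.6900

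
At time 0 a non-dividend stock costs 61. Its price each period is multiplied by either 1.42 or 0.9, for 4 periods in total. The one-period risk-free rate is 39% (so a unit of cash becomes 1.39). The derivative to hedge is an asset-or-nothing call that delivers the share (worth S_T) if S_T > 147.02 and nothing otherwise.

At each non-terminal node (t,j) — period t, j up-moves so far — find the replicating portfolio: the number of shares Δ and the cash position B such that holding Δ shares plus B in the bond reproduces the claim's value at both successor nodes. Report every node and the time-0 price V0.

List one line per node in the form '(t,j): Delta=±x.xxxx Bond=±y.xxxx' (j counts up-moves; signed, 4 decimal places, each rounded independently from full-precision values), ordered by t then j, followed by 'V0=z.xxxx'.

(0,0): Delta=1.1757 Bond=-11.2006
(1,0): Delta=2.5306 Bond=-89.9534
(1,1): Delta=1.1231 Bond=-11.0147
(2,0): Delta=0.0000 Bond=0.0000
(2,1): Delta=2.6288 Bond=-132.6905
(2,2): Delta=1.0647 Bond=-8.1239
(3,0): Delta=0.0000 Bond=0.0000
(3,1): Delta=0.0000 Bond=0.0000
(3,2): Delta=2.7308 Bond=-195.7320
(3,3): Delta=1.0000 Bond=0.0000
V0=60.5144

Under the risk-neutral measure, an up-move has probability p* = (R−d)/(u−d) = 0.9423 and values discount at R = 1.39.
Terminal values V(4,·): V(4,0)=0.0000, V(4,1)=0.0000, V(4,2)=0.0000, V(4,3)=157.1945, V(4,4)=248.0180
Node (3,0) S=44.4690: V=(p*·0.0000+(1−p*)·0.0000)/1.39=0.0000; Δ=(0.0000−0.0000)/(63.1460−40.0221)=0.0000; B=V−Δ·S=0.0000
Node (3,1) S=70.1622: V=(p*·0.0000+(1−p*)·0.0000)/1.39=0.0000; Δ=(0.0000−0.0000)/(99.6303−63.1460)=0.0000; B=V−Δ·S=0.0000
Node (3,2) S=110.7004: V=(p*·157.1945+(1−p*)·0.0000)/1.39=106.5652; Δ=(157.1945−0.0000)/(157.1945−99.6303)=2.7308; B=V−Δ·S=-195.7320
Node (3,3) S=174.6606: V=(p*·248.0180+(1−p*)·157.1945)/1.39=174.6606; Δ=(248.0180−157.1945)/(248.0180−157.1945)=1.0000; B=V−Δ·S=0.0000
Node (2,0) S=49.4100: V=(p*·0.0000+(1−p*)·0.0000)/1.39=0.0000; Δ=(0.0000−0.0000)/(70.1622−44.4690)=0.0000; B=V−Δ·S=0.0000
Node (2,1) S=77.9580: V=(p*·106.5652+(1−p*)·0.0000)/1.39=72.2426; Δ=(106.5652−0.0000)/(110.7004−70.1622)=2.6288; B=V−Δ·S=-132.6905
Node (2,2) S=123.0004: V=(p*·174.6606+(1−p*)·106.5652)/1.39=122.8288; Δ=(174.6606−106.5652)/(174.6606−110.7004)=1.0647; B=V−Δ·S=-8.1239
Node (1,0) S=54.9000: V=(p*·72.2426+(1−p*)·0.0000)/1.39=48.9746; Δ=(72.2426−0.0000)/(77.9580−49.4100)=2.5306; B=V−Δ·S=-89.9534
Node (1,1) S=86.6200: V=(p*·122.8288+(1−p*)·72.2426)/1.39=86.2664; Δ=(122.8288−72.2426)/(123.0004−77.9580)=1.1231; B=V−Δ·S=-11.0147
Node (0,0) S=61.0000: V=(p*·86.2664+(1−p*)·48.9746)/1.39=60.5144; Δ=(86.2664−48.9746)/(86.6200−54.9000)=1.1757; B=V−Δ·S=-11.2006
Each (Δ,B) replicates both successor values, so the strategy is self-financing and V0 is arbitrage-free.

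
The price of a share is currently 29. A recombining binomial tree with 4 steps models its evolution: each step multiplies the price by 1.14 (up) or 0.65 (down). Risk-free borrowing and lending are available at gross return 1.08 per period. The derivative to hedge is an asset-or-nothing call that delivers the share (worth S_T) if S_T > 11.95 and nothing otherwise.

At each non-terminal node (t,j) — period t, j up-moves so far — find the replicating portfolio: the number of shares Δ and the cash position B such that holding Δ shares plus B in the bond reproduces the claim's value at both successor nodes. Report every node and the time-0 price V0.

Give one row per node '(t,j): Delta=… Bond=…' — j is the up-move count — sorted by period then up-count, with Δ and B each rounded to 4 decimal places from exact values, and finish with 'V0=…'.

No-arbitrage ⇒ martingale measure with p* = (R−d)/(u−d) = 0.8776.
Terminal values V(4,·): V(4,0)=0.0000, V(4,1)=0.0000, V(4,2)=15.9233, V(4,3)=27.9271, V(4,4)=48.9798
(3,0): S=7.9641. Δ = (V_up−V_dn)/(S_up−S_dn) = (0.0000−0.0000)/(9.0791−5.1767) = 0.0000. V = [p*·0.0000 + (1−p*)·0.0000]/1.08 = 0.0000. B = V − Δ·S = 0.0000.
(3,1): S=13.9678. Δ = (V_up−V_dn)/(S_up−S_dn) = (15.9233−0.0000)/(15.9233−9.0791) = 2.3265. V = [p*·15.9233 + (1−p*)·0.0000]/1.08 = 12.9385. B = V − Δ·S = -19.5582.
(3,2): S=24.4975. Δ = (V_up−V_dn)/(S_up−S_dn) = (27.9271−15.9233)/(27.9271−15.9233) = 1.0000. V = [p*·27.9271 + (1−p*)·15.9233]/1.08 = 24.4975. B = V − Δ·S = 0.0000.
(3,3): S=42.9648. Δ = (V_up−V_dn)/(S_up−S_dn) = (48.9798−27.9271)/(48.9798−27.9271) = 1.0000. V = [p*·48.9798 + (1−p*)·27.9271]/1.08 = 42.9648. B = V − Δ·S = 0.0000.
(2,0): S=12.2525. Δ = (V_up−V_dn)/(S_up−S_dn) = (12.9385−0.0000)/(13.9679−7.9641) = 2.1551. V = [p*·12.9385 + (1−p*)·0.0000]/1.08 = 10.5131. B = V − Δ·S = -15.8919.
(2,1): S=21.4890. Δ = (V_up−V_dn)/(S_up−S_dn) = (24.4975−12.9385)/(24.4975−13.9678) = 1.0978. V = [p*·24.4975 + (1−p*)·12.9385]/1.08 = 21.3723. B = V − Δ·S = -2.2175.
(2,2): S=37.6884. Δ = (V_up−V_dn)/(S_up−S_dn) = (42.9648−24.4975)/(42.9648−24.4975) = 1.0000. V = [p*·42.9648 + (1−p*)·24.4975]/1.08 = 37.6884. B = V − Δ·S = 0.0000.
(1,0): S=18.8500. Δ = (V_up−V_dn)/(S_up−S_dn) = (21.3723−10.5131)/(21.4890−12.2525) = 1.1757. V = [p*·21.3723 + (1−p*)·10.5131]/1.08 = 18.5580. B = V − Δ·S = -3.6036.
(1,1): S=33.0600. Δ = (V_up−V_dn)/(S_up−S_dn) = (37.6884−21.3723)/(37.6884−21.4890) = 1.0072. V = [p*·37.6884 + (1−p*)·21.3723]/1.08 = 33.0468. B = V − Δ·S = -0.2514.
(0,0): S=29.0000. Δ = (V_up−V_dn)/(S_up−S_dn) = (33.0468−18.5580)/(33.0600−18.8500) = 1.0196. V = [p*·33.0468 + (1−p*)·18.5580]/1.08 = 28.9561. B = V − Δ·S = -0.6129.
Check: Δ(0,0)·S0 + B(0,0) = 28.9561 = V0.

(0,0): Delta=1.0196 Bond=-0.6129
(1,0): Delta=1.1757 Bond=-3.6036
(1,1): Delta=1.0072 Bond=-0.2514
(2,0): Delta=2.1551 Bond=-15.8919
(2,1): Delta=1.0978 Bond=-2.2175
(2,2): Delta=1.0000 Bond=0.0000
(3,0): Delta=0.0000 Bond=0.0000
(3,1): Delta=2.3265 Bond=-19.5582
(3,2): Delta=1.0000 Bond=0.0000
(3,3): Delta=1.0000 Bond=0.0000
V0=28.9561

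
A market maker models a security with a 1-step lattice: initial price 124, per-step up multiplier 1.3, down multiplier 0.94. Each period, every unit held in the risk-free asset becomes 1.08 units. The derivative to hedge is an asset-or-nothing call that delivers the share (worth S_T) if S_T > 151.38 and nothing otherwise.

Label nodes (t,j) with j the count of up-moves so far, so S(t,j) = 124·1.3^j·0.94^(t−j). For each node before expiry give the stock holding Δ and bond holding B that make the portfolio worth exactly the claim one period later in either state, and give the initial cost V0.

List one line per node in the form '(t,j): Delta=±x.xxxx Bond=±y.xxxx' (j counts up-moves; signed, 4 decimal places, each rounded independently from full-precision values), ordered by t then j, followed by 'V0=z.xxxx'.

(0,0): Delta=3.6111 Bond=-389.7325
V0=58.0453

Since d<R<u, set p* = (R−d)/(u−d) = 0.3889; price each node as the discounted p*-expectation of its children.
Terminal values V(1,·): V(1,0)=0.0000, V(1,1)=161.2000
  t=0,j=0: stock 124.0000 → up 161.2000 (V=161.2000), down 116.5600 (V=0.0000). Price 58.0453; hedge Δ=3.6111, bond B=-389.7325.
Check: Δ(0,0)·S0 + B(0,0) = 58.0453 = V0.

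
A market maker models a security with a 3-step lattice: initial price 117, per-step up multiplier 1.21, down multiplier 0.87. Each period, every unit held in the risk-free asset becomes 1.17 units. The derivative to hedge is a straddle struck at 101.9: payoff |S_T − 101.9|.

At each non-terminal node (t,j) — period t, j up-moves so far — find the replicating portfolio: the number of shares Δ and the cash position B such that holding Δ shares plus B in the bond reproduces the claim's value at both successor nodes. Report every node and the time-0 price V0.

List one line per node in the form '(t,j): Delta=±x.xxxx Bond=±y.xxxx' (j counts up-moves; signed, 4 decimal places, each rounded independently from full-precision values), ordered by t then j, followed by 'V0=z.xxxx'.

The replicating-portfolio and risk-neutral prices coincide; use p* = (1.17−0.87)/(1.21−0.87) = 0.8824 for the latter.
At expiry t=3: V(3,0)=24.8551, V(3,1)=5.2543, V(3,2)=47.1307, V(3,3)=105.3726
Node (2,0) S=88.5573: V=(p*·5.2543+(1−p*)·24.8551)/1.17=6.4618; Δ=(5.2543−24.8551)/(107.1543−77.0449)=-0.6510; B=V−Δ·S=64.1113
Node (2,1) S=123.1659: V=(p*·47.1307+(1−p*)·5.2543)/1.17=36.0719; Δ=(47.1307−5.2543)/(149.0307−107.1543)=1.0000; B=V−Δ·S=-87.0940
Node (2,2) S=171.2997: V=(p*·105.3726+(1−p*)·47.1307)/1.17=84.2057; Δ=(105.3726−47.1307)/(207.2726−149.0307)=1.0000; B=V−Δ·S=-87.0940
Node (1,0) S=101.7900: V=(p*·36.0719+(1−p*)·6.4618)/1.17=27.8533; Δ=(36.0719−6.4618)/(123.1659−88.5573)=0.8556; B=V−Δ·S=-59.2352
Node (1,1) S=141.5700: V=(p*·84.2057+(1−p*)·36.0719)/1.17=67.1307; Δ=(84.2057−36.0719)/(171.2997−123.1659)=1.0000; B=V−Δ·S=-74.4393
Node (0,0) S=117.0000: V=(p*·67.1307+(1−p*)·27.8533)/1.17=53.4272; Δ=(67.1307−27.8533)/(141.5700−101.7900)=0.9874; B=V−Δ·S=-62.0945
Self-financing check: at every node Δ·S+B equals the discounted successor values.

(0,0): Delta=0.9874 Bond=-62.0945
(1,0): Delta=0.8556 Bond=-59.2352
(1,1): Delta=1.0000 Bond=-74.4393
(2,0): Delta=-0.6510 Bond=64.1113
(2,1): Delta=1.0000 Bond=-87.0940
(2,2): Delta=1.0000 Bond=-87.0940
V0=53.4272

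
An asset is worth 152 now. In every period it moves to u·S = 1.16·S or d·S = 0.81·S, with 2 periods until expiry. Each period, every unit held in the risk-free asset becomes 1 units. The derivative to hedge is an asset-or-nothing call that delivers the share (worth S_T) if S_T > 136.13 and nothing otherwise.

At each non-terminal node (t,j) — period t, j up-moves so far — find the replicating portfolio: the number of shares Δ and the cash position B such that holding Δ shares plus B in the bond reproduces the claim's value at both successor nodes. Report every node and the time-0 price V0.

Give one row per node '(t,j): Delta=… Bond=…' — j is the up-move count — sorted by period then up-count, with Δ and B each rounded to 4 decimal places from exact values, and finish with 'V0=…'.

Under the risk-neutral measure, an up-move has probability p* = (R−d)/(u−d) = 0.5429 and values discount at R = 1.
At expiry t=2: V(2,0)=0.0000, V(2,1)=142.8192, V(2,2)=204.5312
  t=1,j=0: stock 123.1200 → up 142.8192 (V=142.8192), down 99.7272 (V=0.0000). Price 77.5304; hedge Δ=3.3143, bond B=-330.5244.
  t=1,j=1: stock 176.3200 → up 204.5312 (V=204.5312), down 142.8192 (V=142.8192). Price 176.3200; hedge Δ=1.0000, bond B=0.0000.
  t=0,j=0: stock 152.0000 → up 176.3200 (V=176.3200), down 123.1200 (V=77.5304). Price 131.1591; hedge Δ=1.8569, bond B=-151.0969.
Root portfolio cost Δ·152+B reproduces V0=131.1591.

(0,0): Delta=1.8569 Bond=-151.0969
(1,0): Delta=3.3143 Bond=-330.5244
(1,1): Delta=1.0000 Bond=0.0000
V0=131.1591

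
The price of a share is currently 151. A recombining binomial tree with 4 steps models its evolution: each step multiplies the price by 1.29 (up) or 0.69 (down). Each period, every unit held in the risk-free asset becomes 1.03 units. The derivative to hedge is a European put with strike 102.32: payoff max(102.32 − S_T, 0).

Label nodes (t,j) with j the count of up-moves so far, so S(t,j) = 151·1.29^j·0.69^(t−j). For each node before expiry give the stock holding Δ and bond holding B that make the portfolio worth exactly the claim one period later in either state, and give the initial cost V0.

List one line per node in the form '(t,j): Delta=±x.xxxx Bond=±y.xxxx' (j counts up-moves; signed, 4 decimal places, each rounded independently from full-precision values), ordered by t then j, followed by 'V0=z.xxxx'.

(0,0): Delta=-0.1481 Bond=30.7706
(1,0): Delta=-0.3681 Bond=54.6206
(1,1): Delta=-0.0580 Bond=14.1614
(2,0): Delta=-0.7792 Bond=85.8112
(2,1): Delta=-0.2000 Bond=33.6606
(2,2): Delta=0.0000 Bond=0.0000
(3,0): Delta=-1.0000 Bond=99.3398
(3,1): Delta=-0.6888 Bond=80.0087
(3,2): Delta=0.0000 Bond=0.0000
(3,3): Delta=0.0000 Bond=0.0000
V0=8.4144

Risk-neutral probability p* = (R−d)/(u−d) = (1.03−0.69)/(1.29−0.69) = 0.5667.
At expiry t=4: V(4,0)=68.0926, V(4,1)=38.3297, V(4,2)=0.0000, V(4,3)=0.0000, V(4,4)=0.0000
Node (3,0) S=49.6049: V=(p*·38.3297+(1−p*)·68.0926)/1.03=49.7349; Δ=(38.3297−68.0926)/(63.9903−34.2274)=-1.0000; B=V−Δ·S=99.3398
Node (3,1) S=92.7395: V=(p*·0.0000+(1−p*)·38.3297)/1.03=16.1258; Δ=(0.0000−38.3297)/(119.6340−63.9903)=-0.6888; B=V−Δ·S=80.0087
Node (3,2) S=173.3826: V=(p*·0.0000+(1−p*)·0.0000)/1.03=0.0000; Δ=(0.0000−0.0000)/(223.6635−119.6340)=0.0000; B=V−Δ·S=0.0000
Node (3,3) S=324.1500: V=(p*·0.0000+(1−p*)·0.0000)/1.03=0.0000; Δ=(0.0000−0.0000)/(418.1536−223.6635)=0.0000; B=V−Δ·S=0.0000
Node (2,0) S=71.8911: V=(p*·16.1258+(1−p*)·49.7349)/1.03=29.7959; Δ=(16.1258−49.7349)/(92.7395−49.6049)=-0.7792; B=V−Δ·S=85.8112
Node (2,1) S=134.4051: V=(p*·0.0000+(1−p*)·16.1258)/1.03=6.7843; Δ=(0.0000−16.1258)/(173.3826−92.7395)=-0.2000; B=V−Δ·S=33.6606
Node (2,2) S=251.2791: V=(p*·0.0000+(1−p*)·0.0000)/1.03=0.0000; Δ=(0.0000−0.0000)/(324.1500−173.3826)=0.0000; B=V−Δ·S=0.0000
Node (1,0) S=104.1900: V=(p*·6.7843+(1−p*)·29.7959)/1.03=16.2679; Δ=(6.7843−29.7959)/(134.4051−71.8911)=-0.3681; B=V−Δ·S=54.6206
Node (1,1) S=194.7900: V=(p*·0.0000+(1−p*)·6.7843)/1.03=2.8542; Δ=(0.0000−6.7843)/(251.2791−134.4051)=-0.0580; B=V−Δ·S=14.1614
Node (0,0) S=151.0000: V=(p*·2.8542+(1−p*)·16.2679)/1.03=8.4144; Δ=(2.8542−16.2679)/(194.7900−104.1900)=-0.1481; B=V−Δ·S=30.7706
Each (Δ,B) replicates both successor values, so the strategy is self-financing and V0 is arbitrage-free.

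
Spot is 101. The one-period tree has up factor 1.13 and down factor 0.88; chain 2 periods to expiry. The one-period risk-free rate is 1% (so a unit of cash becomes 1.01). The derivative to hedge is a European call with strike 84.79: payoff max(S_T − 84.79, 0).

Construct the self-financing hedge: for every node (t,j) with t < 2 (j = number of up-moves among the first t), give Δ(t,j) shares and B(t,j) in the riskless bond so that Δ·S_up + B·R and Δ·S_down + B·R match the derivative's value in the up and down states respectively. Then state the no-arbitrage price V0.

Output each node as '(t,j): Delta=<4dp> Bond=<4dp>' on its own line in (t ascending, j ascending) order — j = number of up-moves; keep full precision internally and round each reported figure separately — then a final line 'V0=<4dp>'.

(0,0): Delta=0.8762 Bond=-69.1340
(1,0): Delta=0.7041 Bond=-54.5231
(1,1): Delta=1.0000 Bond=-83.9505
V0=19.3659

Under the risk-neutral measure, an up-move has probability p* = (R−d)/(u−d) = 0.5200 and values discount at R = 1.01.
Terminal payoffs: V(2,0)=0.0000, V(2,1)=15.6444, V(2,2)=44.1769
  t=1,j=0: stock 88.8800 → up 100.4344 (V=15.6444), down 78.2144 (V=0.0000). Price 8.0545; hedge Δ=0.7041, bond B=-54.5231.
  t=1,j=1: stock 114.1300 → up 128.9669 (V=44.1769), down 100.4344 (V=15.6444). Price 30.1795; hedge Δ=1.0000, bond B=-83.9505.
  t=0,j=0: stock 101.0000 → up 114.1300 (V=30.1795), down 88.8800 (V=8.0545). Price 19.3659; hedge Δ=0.8762, bond B=-69.1340.
Check: Δ(0,0)·S0 + B(0,0) = 19.3659 = V0.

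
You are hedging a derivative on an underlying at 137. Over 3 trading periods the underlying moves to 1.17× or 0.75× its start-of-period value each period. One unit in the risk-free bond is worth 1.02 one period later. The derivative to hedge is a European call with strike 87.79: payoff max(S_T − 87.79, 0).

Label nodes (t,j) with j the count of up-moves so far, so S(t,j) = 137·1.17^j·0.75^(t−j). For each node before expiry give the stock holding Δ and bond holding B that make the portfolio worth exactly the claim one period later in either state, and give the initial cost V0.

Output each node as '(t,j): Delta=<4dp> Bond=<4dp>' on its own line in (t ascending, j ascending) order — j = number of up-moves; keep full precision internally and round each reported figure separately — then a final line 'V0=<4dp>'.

The replicating-portfolio and risk-neutral prices coincide; use p* = (1.02−0.75)/(1.17−0.75) = 0.6429 for the latter.
At expiry t=3: V(3,0)=0.0000, V(3,1)=2.3731, V(3,2)=52.8645, V(3,3)=131.6310
Node (2,0) S=77.0625: V=(p*·2.3731+(1−p*)·0.0000)/1.02=1.4957; Δ=(2.3731−0.0000)/(90.1631−57.7969)=0.0733; B=V−Δ·S=-4.1546
Node (2,1) S=120.2175: V=(p*·52.8645+(1−p*)·2.3731)/1.02=34.1489; Δ=(52.8645−2.3731)/(140.6545−90.1631)=1.0000; B=V−Δ·S=-86.0686
Node (2,2) S=187.5393: V=(p*·131.6310+(1−p*)·52.8645)/1.02=101.4707; Δ=(131.6310−52.8645)/(219.4210−140.6545)=1.0000; B=V−Δ·S=-86.0686
Node (1,0) S=102.7500: V=(p*·34.1489+(1−p*)·1.4957)/1.02=22.0461; Δ=(34.1489−1.4957)/(120.2175−77.0625)=0.7566; B=V−Δ·S=-55.6996
Node (1,1) S=160.2900: V=(p*·101.4707+(1−p*)·34.1489)/1.02=75.9090; Δ=(101.4707−34.1489)/(187.5393−120.2175)=1.0000; B=V−Δ·S=-84.3810
Node (0,0) S=137.0000: V=(p*·75.9090+(1−p*)·22.0461)/1.02=55.5610; Δ=(75.9090−22.0461)/(160.2900−102.7500)=0.9361; B=V−Δ·S=-72.6840
Self-financing check: at every node Δ·S+B equals the discounted successor values.

(0,0): Delta=0.9361 Bond=-72.6840
(1,0): Delta=0.7566 Bond=-55.6996
(1,1): Delta=1.0000 Bond=-84.3810
(2,0): Delta=0.0733 Bond=-4.1546
(2,1): Delta=1.0000 Bond=-86.0686
(2,2): Delta=1.0000 Bond=-86.0686
V0=55.5610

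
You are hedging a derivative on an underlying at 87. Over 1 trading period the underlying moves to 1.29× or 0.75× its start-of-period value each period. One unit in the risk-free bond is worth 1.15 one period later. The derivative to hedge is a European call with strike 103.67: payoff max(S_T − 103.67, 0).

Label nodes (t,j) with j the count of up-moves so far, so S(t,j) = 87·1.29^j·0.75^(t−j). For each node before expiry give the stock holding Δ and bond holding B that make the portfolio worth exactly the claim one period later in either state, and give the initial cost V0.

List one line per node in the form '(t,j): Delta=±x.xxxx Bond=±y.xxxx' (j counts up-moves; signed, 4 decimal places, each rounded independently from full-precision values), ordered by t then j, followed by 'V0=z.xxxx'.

(0,0): Delta=0.1822 Bond=-10.3382
V0=5.5137

The replicating-portfolio and risk-neutral prices coincide; use p* = (1.15−0.75)/(1.29−0.75) = 0.7407 for the latter.
Payoff layer (t=1): V(1,0)=0.0000, V(1,1)=8.5600
  t=0,j=0: stock 87.0000 → up 112.2300 (V=8.5600), down 65.2500 (V=0.0000). Price 5.5137; hedge Δ=0.1822, bond B=-10.3382.
Root portfolio cost Δ·87+B reproduces V0=5.5137.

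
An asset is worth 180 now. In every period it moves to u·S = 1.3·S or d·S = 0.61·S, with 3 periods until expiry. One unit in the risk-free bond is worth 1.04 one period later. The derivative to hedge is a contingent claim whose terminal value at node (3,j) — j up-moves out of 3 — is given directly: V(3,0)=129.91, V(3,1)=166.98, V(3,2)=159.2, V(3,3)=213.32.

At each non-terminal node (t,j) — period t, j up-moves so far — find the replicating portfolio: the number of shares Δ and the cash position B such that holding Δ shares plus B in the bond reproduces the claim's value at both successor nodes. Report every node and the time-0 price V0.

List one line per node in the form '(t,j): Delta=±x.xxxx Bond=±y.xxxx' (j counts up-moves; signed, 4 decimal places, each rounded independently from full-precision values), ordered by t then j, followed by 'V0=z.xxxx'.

(0,0): Delta=0.1684 Bond=123.2956
(1,0): Delta=0.1157 Bond=134.0135
(1,1): Delta=0.1834 Bond=124.7288
(2,0): Delta=0.8021 Bond=93.4019
(2,1): Delta=-0.0790 Bond=167.1711
(2,2): Delta=0.2578 Bond=107.0719
V0=153.6154

Since d<R<u, set p* = (R−d)/(u−d) = 0.6232; price each node as the discounted p*-expectation of its children.
Terminal payoffs: V(3,0)=129.9100, V(3,1)=166.9800, V(3,2)=159.2000, V(3,3)=213.3200
  t=2,j=0: stock 66.9780 → up 87.0714 (V=166.9800), down 40.8566 (V=129.9100). Price 147.1265; hedge Δ=0.8021, bond B=93.4019.
  t=2,j=1: stock 142.7400 → up 185.5620 (V=159.2000), down 87.0714 (V=166.9800). Price 155.8958; hedge Δ=-0.0790, bond B=167.1711.
  t=2,j=2: stock 304.2000 → up 395.4600 (V=213.3200), down 185.5620 (V=159.2000). Price 185.5067; hedge Δ=0.2578, bond B=107.0719.
  t=1,j=0: stock 109.8000 → up 142.7400 (V=155.8958), down 66.9780 (V=147.1265). Price 146.7225; hedge Δ=0.1157, bond B=134.0135.
  t=1,j=1: stock 234.0000 → up 304.2000 (V=185.5067), down 142.7400 (V=155.8958). Price 167.6432; hedge Δ=0.1834, bond B=124.7288.
  t=0,j=0: stock 180.0000 → up 234.0000 (V=167.6432), down 109.8000 (V=146.7225). Price 153.6154; hedge Δ=0.1684, bond B=123.2956.
The time-0 hedge costs 153.6154, which is the no-arbitrage price.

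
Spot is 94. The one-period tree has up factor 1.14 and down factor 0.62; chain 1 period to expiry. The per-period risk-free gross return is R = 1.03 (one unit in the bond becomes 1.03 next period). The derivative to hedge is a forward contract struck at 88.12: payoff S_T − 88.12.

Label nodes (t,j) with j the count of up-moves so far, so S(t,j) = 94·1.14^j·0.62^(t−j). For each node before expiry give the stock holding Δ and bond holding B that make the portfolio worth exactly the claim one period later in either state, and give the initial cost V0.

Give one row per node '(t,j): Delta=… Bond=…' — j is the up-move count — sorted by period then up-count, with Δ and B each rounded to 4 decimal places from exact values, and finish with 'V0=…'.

The replicating-portfolio and risk-neutral prices coincide; use p* = (1.03−0.62)/(1.14−0.62) = 0.7885 for the latter.
Payoff layer (t=1): V(1,0)=-29.8400, V(1,1)=19.0400
(0,0): S=94.0000. Δ = (V_up−V_dn)/(S_up−S_dn) = (19.0400−-29.8400)/(107.1600−58.2800) = 1.0000. V = [p*·19.0400 + (1−p*)·-29.8400]/1.03 = 8.4466. B = V − Δ·S = -85.5534.
Each (Δ,B) replicates both successor values, so the strategy is self-financing and V0 is arbitrage-free.

(0,0): Delta=1.0000 Bond=-85.5534
V0=8.4466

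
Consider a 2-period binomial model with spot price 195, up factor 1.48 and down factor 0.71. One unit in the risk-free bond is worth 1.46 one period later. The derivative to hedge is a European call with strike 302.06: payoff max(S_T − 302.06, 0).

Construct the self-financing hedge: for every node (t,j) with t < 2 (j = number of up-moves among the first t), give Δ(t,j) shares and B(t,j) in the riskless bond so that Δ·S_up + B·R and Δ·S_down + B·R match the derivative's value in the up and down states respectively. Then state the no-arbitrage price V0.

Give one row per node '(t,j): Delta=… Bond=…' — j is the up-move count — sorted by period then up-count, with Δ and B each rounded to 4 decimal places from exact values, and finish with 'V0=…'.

The replicating-portfolio and risk-neutral prices coincide; use p* = (1.46−0.71)/(1.48−0.71) = 0.9740 for the latter.
Payoff layer (t=2): V(2,0)=0.0000, V(2,1)=0.0000, V(2,2)=125.0680
Node (1,0) S=138.4500: V=(p*·0.0000+(1−p*)·0.0000)/1.46=0.0000; Δ=(0.0000−0.0000)/(204.9060−98.2995)=0.0000; B=V−Δ·S=0.0000
Node (1,1) S=288.6000: V=(p*·125.0680+(1−p*)·0.0000)/1.46=83.4380; Δ=(125.0680−0.0000)/(427.1280−204.9060)=0.5628; B=V−Δ·S=-78.9880
Node (0,0) S=195.0000: V=(p*·83.4380+(1−p*)·0.0000)/1.46=55.6649; Δ=(83.4380−0.0000)/(288.6000−138.4500)=0.5557; B=V−Δ·S=-52.6961
Root portfolio cost Δ·195+B reproduces V0=55.6649.

(0,0): Delta=0.5557 Bond=-52.6961
(1,0): Delta=0.0000 Bond=0.0000
(1,1): Delta=0.5628 Bond=-78.9880
V0=55.6649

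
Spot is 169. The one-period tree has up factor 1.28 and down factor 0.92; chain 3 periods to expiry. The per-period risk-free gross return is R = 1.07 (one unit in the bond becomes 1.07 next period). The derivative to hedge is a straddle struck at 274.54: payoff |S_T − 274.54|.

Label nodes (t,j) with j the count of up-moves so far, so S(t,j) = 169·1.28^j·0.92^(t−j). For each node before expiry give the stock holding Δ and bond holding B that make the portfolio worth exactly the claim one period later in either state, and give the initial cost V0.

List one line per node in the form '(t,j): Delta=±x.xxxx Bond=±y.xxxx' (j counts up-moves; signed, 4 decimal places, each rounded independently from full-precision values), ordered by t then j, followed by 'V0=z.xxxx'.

(0,0): Delta=-0.6018 Bond=166.2472
(1,0): Delta=-1.0000 Bond=239.7939
(1,1): Delta=-0.2011 Bond=91.2114
(2,0): Delta=-1.0000 Bond=256.5794
(2,1): Delta=-1.0000 Bond=256.5794
(2,2): Delta=0.6027 Bond=-124.9802
V0=64.5400

Under the risk-neutral measure, an up-move has probability p* = (R−d)/(u−d) = 0.4167 and values discount at R = 1.07.
Terminal values V(3,·): V(3,0)=142.9417, V(3,1)=91.4468, V(3,2)=19.8016, V(3,3)=79.8787
Node (2,0) S=143.0416: V=(p*·91.4468+(1−p*)·142.9417)/1.07=113.5378; Δ=(91.4468−142.9417)/(183.0932−131.5983)=-1.0000; B=V−Δ·S=256.5794
Node (2,1) S=199.0144: V=(p*·19.8016+(1−p*)·91.4468)/1.07=57.5650; Δ=(19.8016−91.4468)/(254.7384−183.0932)=-1.0000; B=V−Δ·S=256.5794
Node (2,2) S=276.8896: V=(p*·79.8787+(1−p*)·19.8016)/1.07=41.9007; Δ=(79.8787−19.8016)/(354.4187−254.7384)=0.6027; B=V−Δ·S=-124.9802
Node (1,0) S=155.4800: V=(p*·57.5650+(1−p*)·113.5378)/1.07=84.3139; Δ=(57.5650−113.5378)/(199.0144−143.0416)=-1.0000; B=V−Δ·S=239.7939
Node (1,1) S=216.3200: V=(p*·41.9007+(1−p*)·57.5650)/1.07=47.6993; Δ=(41.9007−57.5650)/(276.8896−199.0144)=-0.2011; B=V−Δ·S=91.2114
Node (0,0) S=169.0000: V=(p*·47.6993+(1−p*)·84.3139)/1.07=64.5400; Δ=(47.6993−84.3139)/(216.3200−155.4800)=-0.6018; B=V−Δ·S=166.2472
The time-0 hedge costs 64.5400, which is the no-arbitrage price.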